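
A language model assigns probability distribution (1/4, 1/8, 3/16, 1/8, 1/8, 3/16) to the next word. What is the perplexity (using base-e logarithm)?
5.7783

Perplexity is e^H (or exp(H) for natural log).

First, H = -Σ p log p = 1.7541 nats
Perplexity = e^1.7541 = 5.7783

Interpretation: The model's uncertainty is equivalent to choosing uniformly among 5.8 options.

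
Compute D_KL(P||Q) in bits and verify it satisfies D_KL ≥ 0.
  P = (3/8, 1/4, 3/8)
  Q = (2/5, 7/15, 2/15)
0.2994 bits

KL divergence satisfies the Gibbs inequality: D_KL(P||Q) ≥ 0 for all distributions P, Q.

D_KL(P||Q) = Σ p(x) log(p(x)/q(x))
Term by term:
  x=0: 3/8 × log_2[(3/8)/(2/5)] = -0.0349
  x=1: 1/4 × log_2[(1/4)/(7/15)] = -0.2251
  x=2: 3/8 × log_2[(3/8)/(2/15)] = 0.5594
D_KL(P||Q) = 0.2994 bits

D_KL(P||Q) = 0.2994 ≥ 0 ✓

This non-negativity is a fundamental property: relative entropy cannot be negative because it measures how different Q is from P.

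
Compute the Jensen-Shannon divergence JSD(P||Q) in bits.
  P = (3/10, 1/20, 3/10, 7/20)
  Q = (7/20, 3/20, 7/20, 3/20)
0.0513 bits

Jensen-Shannon divergence is:
JSD(P||Q) = 0.5 × D_KL(P||M) + 0.5 × D_KL(Q||M)
where M = 0.5 × (P + Q) is the mixture distribution.

M = 0.5 × (3/10, 1/20, 3/10, 7/20) + 0.5 × (7/20, 3/20, 7/20, 3/20) = (13/40, 1/10, 13/40, 1/4)

D_KL(P||M) = 0.0506 bits
D_KL(Q||M) = 0.0520 bits

JSD(P||Q) = 0.5 × 0.0506 + 0.5 × 0.0520 = 0.0513 bits

Unlike KL divergence, JSD is symmetric and bounded: 0 ≤ JSD ≤ log(2).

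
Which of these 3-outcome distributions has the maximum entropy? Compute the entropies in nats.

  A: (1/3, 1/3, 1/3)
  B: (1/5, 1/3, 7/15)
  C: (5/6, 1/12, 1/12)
A

For a discrete distribution over n outcomes, entropy is maximized by the uniform distribution.

Computing entropies:
H(A) = 1.0986 nats
H(B) = 1.0438 nats
H(C) = 0.5661 nats

The uniform distribution (where all probabilities equal 1/3) achieves the maximum entropy of log_e(3) = 1.0986 nats.

Distribution A has the highest entropy.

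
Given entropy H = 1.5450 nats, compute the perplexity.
4.6880

Perplexity is e^H (or exp(H) for natural log).

H = 1.5450 nats
Perplexity = e^1.5450 = 4.6880

Interpretation: The model's uncertainty is equivalent to choosing uniformly among 4.7 options.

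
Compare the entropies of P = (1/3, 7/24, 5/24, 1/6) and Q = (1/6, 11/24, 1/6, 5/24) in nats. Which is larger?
P

Computing entropies in nats:
H(P) = 1.3510
H(Q) = 1.2816

Distribution P has higher entropy.

Intuition: The distribution closer to uniform (more spread out) has higher entropy.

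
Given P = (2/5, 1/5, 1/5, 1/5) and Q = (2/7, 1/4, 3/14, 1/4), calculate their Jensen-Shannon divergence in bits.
0.0111 bits

Jensen-Shannon divergence is:
JSD(P||Q) = 0.5 × D_KL(P||M) + 0.5 × D_KL(Q||M)
where M = 0.5 × (P + Q) is the mixture distribution.

M = 0.5 × (2/5, 1/5, 1/5, 1/5) + 0.5 × (2/7, 1/4, 3/14, 1/4) = (12/35, 9/40, 0.207143, 9/40)

D_KL(P||M) = 0.0109 bits
D_KL(Q||M) = 0.0113 bits

JSD(P||Q) = 0.5 × 0.0109 + 0.5 × 0.0113 = 0.0111 bits

Unlike KL divergence, JSD is symmetric and bounded: 0 ≤ JSD ≤ log(2).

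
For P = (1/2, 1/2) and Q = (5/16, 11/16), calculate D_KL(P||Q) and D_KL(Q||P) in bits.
D_KL(P||Q) = 0.1093, D_KL(Q||P) = 0.1040

KL divergence is not symmetric: D_KL(P||Q) ≠ D_KL(Q||P) in general.

D_KL(P||Q) = 0.1093 bits
D_KL(Q||P) = 0.1040 bits

No, they are not equal!

This asymmetry is why KL divergence is not a true distance metric.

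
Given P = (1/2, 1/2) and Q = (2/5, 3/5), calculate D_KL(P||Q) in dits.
0.0089 dits

KL divergence: D_KL(P||Q) = Σ p(x) log(p(x)/q(x))

Computing term by term:
  x=0: 1/2 × log_10[(1/2)/(2/5)] = 1/2 × 0.0969 = 0.0485
  x=1: 1/2 × log_10[(1/2)/(3/5)] = 1/2 × -0.0792 = -0.0396

D_KL(P||Q) = 0.0089 dits

Note: KL divergence is always non-negative and equals 0 iff P = Q.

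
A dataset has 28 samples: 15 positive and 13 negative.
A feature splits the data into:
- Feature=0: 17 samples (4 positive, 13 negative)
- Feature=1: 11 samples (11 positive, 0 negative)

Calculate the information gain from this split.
0.5184 bits

Information Gain = H(Y) - H(Y|Feature)

Before split:
P(positive) = 15/28 = 0.5357
H(Y) = 0.9963 bits

After split:
Feature=0: H = 0.7871 bits (weight = 17/28)
Feature=1: H = 0.0000 bits (weight = 11/28)
H(Y|Feature) = (17/28)×0.7871 + (11/28)×0.0000 = 0.4779 bits

Information Gain = 0.9963 - 0.4779 = 0.5184 bits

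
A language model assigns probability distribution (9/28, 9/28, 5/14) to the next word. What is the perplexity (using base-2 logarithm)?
2.9962

Perplexity is 2^H (or exp(H) for natural log).

First, H = -Σ p log p = 1.5831 bits
Perplexity = 2^1.5831 = 2.9962

Interpretation: The model's uncertainty is equivalent to choosing uniformly among 3.0 options.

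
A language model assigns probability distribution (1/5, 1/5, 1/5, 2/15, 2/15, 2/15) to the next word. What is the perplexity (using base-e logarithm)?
5.8804

Perplexity is e^H (or exp(H) for natural log).

First, H = -Σ p log p = 1.7716 nats
Perplexity = e^1.7716 = 5.8804

Interpretation: The model's uncertainty is equivalent to choosing uniformly among 5.9 options.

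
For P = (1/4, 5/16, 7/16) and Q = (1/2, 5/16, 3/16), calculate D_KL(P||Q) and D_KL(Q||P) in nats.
D_KL(P||Q) = 0.1974, D_KL(Q||P) = 0.1877

KL divergence is not symmetric: D_KL(P||Q) ≠ D_KL(Q||P) in general.

D_KL(P||Q) = 0.1974 nats
D_KL(Q||P) = 0.1877 nats

No, they are not equal!

This asymmetry is why KL divergence is not a true distance metric.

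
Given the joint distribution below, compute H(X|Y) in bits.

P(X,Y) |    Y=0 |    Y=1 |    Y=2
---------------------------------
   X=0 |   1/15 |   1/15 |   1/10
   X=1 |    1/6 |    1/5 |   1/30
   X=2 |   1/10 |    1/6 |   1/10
1.4661 bits

Using the chain rule: H(X|Y) = H(X,Y) - H(Y)

First, compute H(X,Y) = 3.0071 bits

Marginal P(Y) = (1/3, 13/30, 7/30)
H(Y) = 1.5410 bits

H(X|Y) = H(X,Y) - H(Y) = 3.0071 - 1.5410 = 1.4661 bits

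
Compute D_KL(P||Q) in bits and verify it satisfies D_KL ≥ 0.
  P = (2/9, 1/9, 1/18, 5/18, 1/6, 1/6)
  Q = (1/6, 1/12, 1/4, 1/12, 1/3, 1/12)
0.5003 bits

KL divergence satisfies the Gibbs inequality: D_KL(P||Q) ≥ 0 for all distributions P, Q.

D_KL(P||Q) = Σ p(x) log(p(x)/q(x))
Term by term:
  x=0: 2/9 × log_2[(2/9)/(1/6)] = 0.0922
  x=1: 1/9 × log_2[(1/9)/(1/12)] = 0.0461
  x=2: 1/18 × log_2[(1/18)/(1/4)] = -0.1206
  x=3: 5/18 × log_2[(5/18)/(1/12)] = 0.4825
  x=4: 1/6 × log_2[(1/6)/(1/3)] = -0.1667
  x=5: 1/6 × log_2[(1/6)/(1/12)] = 0.1667
D_KL(P||Q) = 0.5003 bits

D_KL(P||Q) = 0.5003 ≥ 0 ✓

This non-negativity is a fundamental property: relative entropy cannot be negative because it measures how different Q is from P.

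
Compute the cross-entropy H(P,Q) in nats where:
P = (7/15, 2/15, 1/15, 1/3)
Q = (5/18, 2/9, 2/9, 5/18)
1.3256 nats

Cross-entropy: H(P,Q) = -Σ p(x) log q(x)

Alternatively: H(P,Q) = H(P) + D_KL(P||Q)
H(P) = 1.1711 nats
D_KL(P||Q) = 0.1545 nats

H(P,Q) = 1.1711 + 0.1545 = 1.3256 nats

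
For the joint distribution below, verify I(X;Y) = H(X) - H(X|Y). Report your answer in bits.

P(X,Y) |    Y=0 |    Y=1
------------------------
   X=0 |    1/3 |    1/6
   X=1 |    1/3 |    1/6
I(X;Y) = 0.0000 bits

Mutual information has multiple equivalent forms:
- I(X;Y) = H(X) - H(X|Y)
- I(X;Y) = H(Y) - H(Y|X)
- I(X;Y) = H(X) + H(Y) - H(X,Y)

Computing all quantities:
H(X) = 1.0000, H(Y) = 0.9183, H(X,Y) = 1.9183
H(X|Y) = 1.0000, H(Y|X) = 0.9183

Verification:
H(X) - H(X|Y) = 1.0000 - 1.0000 = 0.0000
H(Y) - H(Y|X) = 0.9183 - 0.9183 = 0.0000
H(X) + H(Y) - H(X,Y) = 1.0000 + 0.9183 - 1.9183 = 0.0000

All forms give I(X;Y) = 0.0000 bits. ✓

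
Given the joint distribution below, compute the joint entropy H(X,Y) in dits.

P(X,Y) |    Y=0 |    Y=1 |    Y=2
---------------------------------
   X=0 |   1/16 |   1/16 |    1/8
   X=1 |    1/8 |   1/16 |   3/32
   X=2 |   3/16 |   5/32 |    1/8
0.9231 dits

Joint entropy is H(X,Y) = -Σ_{x,y} p(x,y) log p(x,y).

Summing over all non-zero entries:
H(X,Y) = -[1/16·log_10(1/16) + 1/16·log_10(1/16) + 1/8·log_10(1/8) + 1/8·log_10(1/8) + 1/16·log_10(1/16) + 3/32·log_10(3/32) + 3/16·log_10(3/16) + 5/32·log_10(5/32) + 1/8·log_10(1/8)]
H(X,Y) = 0.9231 dits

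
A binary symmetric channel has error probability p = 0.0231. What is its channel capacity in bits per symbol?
0.8415 bits

For a binary symmetric channel (BSC) with error probability p:
Capacity C = 1 - H(p) bits per symbol

where H(p) = -p log₂(p) - (1-p) log₂(1-p) is the binary entropy function.

H(0.0231) = 0.1585 bits
C = 1 - 0.1585 = 0.8415 bits per symbol

This means we can reliably transmit up to 0.8415 bits of information per channel use.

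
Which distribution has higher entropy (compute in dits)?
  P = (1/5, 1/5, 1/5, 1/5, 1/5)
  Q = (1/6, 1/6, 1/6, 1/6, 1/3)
P

Computing entropies in dits:
H(P) = 0.6990
H(Q) = 0.6778

Distribution P has higher entropy.

Intuition: The distribution closer to uniform (more spread out) has higher entropy.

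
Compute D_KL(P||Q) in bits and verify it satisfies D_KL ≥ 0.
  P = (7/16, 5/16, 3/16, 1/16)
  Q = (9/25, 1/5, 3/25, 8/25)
0.2977 bits

KL divergence satisfies the Gibbs inequality: D_KL(P||Q) ≥ 0 for all distributions P, Q.

D_KL(P||Q) = Σ p(x) log(p(x)/q(x))
Term by term:
  x=0: 7/16 × log_2[(7/16)/(9/25)] = 0.1231
  x=1: 5/16 × log_2[(5/16)/(1/5)] = 0.2012
  x=2: 3/16 × log_2[(3/16)/(3/25)] = 0.1207
  x=3: 1/16 × log_2[(1/16)/(8/25)] = -0.1473
D_KL(P||Q) = 0.2977 bits

D_KL(P||Q) = 0.2977 ≥ 0 ✓

This non-negativity is a fundamental property: relative entropy cannot be negative because it measures how different Q is from P.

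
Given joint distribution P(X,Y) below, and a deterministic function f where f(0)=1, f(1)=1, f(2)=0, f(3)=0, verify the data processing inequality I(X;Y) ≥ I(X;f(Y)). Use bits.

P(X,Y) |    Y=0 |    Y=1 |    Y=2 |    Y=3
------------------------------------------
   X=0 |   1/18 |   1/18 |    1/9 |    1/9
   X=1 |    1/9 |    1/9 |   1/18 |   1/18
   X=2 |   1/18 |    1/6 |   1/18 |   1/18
I(X;Y) = 0.0986, I(X;f(Y)) = 0.0728, inequality holds: 0.0986 ≥ 0.0728

Data Processing Inequality: For any Markov chain X → Y → Z, we have I(X;Y) ≥ I(X;Z).

Here Z = f(Y) is a deterministic function of Y, forming X → Y → Z.

Original I(X;Y) = 0.0986 bits

After applying f:
P(X,Z) where Z=f(Y):
- P(X,Z=0) = P(X,Y=2) + P(X,Y=3)
- P(X,Z=1) = P(X,Y=0) + P(X,Y=1)

I(X;Z) = I(X;f(Y)) = 0.0728 bits

Verification: 0.0986 ≥ 0.0728 ✓

Information cannot be created by processing; the function f can only lose information about X.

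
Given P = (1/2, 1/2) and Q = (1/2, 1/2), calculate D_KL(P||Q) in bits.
0.0000 bits

KL divergence: D_KL(P||Q) = Σ p(x) log(p(x)/q(x))

Computing term by term:
  x=0: 1/2 × log_2[(1/2)/(1/2)] = 1/2 × 0.0000 = 0.0000
  x=1: 1/2 × log_2[(1/2)/(1/2)] = 1/2 × 0.0000 = 0.0000

D_KL(P||Q) = 0.0000 bits

Note: KL divergence is always non-negative and equals 0 iff P = Q.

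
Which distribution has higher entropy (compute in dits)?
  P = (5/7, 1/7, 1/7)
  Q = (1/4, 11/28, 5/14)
Q

Computing entropies in dits:
H(P) = 0.3458
H(Q) = 0.4696

Distribution Q has higher entropy.

Intuition: The distribution closer to uniform (more spread out) has higher entropy.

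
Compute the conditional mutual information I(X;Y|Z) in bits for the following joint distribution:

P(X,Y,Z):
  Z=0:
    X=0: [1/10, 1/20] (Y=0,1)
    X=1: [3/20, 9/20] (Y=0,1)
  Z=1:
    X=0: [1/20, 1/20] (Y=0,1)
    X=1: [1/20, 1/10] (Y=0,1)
0.0692 bits

Conditional mutual information: I(X;Y|Z) = H(X|Z) + H(Y|Z) - H(X,Y|Z)

H(Z) = 0.8113
H(X,Z) = 1.5955 → H(X|Z) = 0.7842
H(Y,Z) = 1.7427 → H(Y|Z) = 0.9315
H(X,Y,Z) = 2.4577 → H(X,Y|Z) = 1.6464

I(X;Y|Z) = 0.7842 + 0.9315 - 1.6464 = 0.0692 bits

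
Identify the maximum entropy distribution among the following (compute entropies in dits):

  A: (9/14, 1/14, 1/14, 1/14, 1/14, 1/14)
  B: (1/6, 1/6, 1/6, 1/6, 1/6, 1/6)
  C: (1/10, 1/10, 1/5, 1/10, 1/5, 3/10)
B

For a discrete distribution over n outcomes, entropy is maximized by the uniform distribution.

Computing entropies:
H(A) = 0.5327 dits
H(B) = 0.7782 dits
H(C) = 0.7365 dits

The uniform distribution (where all probabilities equal 1/6) achieves the maximum entropy of log_10(6) = 0.7782 dits.

Distribution B has the highest entropy.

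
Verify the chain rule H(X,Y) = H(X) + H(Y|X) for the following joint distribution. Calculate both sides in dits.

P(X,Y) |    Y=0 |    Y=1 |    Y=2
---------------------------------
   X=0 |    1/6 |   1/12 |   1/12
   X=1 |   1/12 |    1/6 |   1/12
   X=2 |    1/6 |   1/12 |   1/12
H(X,Y) = 0.9287, H(X) = 0.4771, H(Y|X) = 0.4515 (all in dits)

Chain rule: H(X,Y) = H(X) + H(Y|X)

Left side — joint entropy directly:
H(X,Y) = -Σ p(x,y) log p(x,y) = 0.9287 dits

Right side — compute H(Y|X) from the conditional distributions:
P(X) = (1/3, 1/3, 1/3), so H(X) = 0.4771 dits
H(Y|X) = Σ_x P(X=x) · H(Y|X=x):
  P(Y|X=0) = (1/2, 1/4, 1/4), H(Y|X=0) = 0.4515, weight P(X=0) = 1/3
  P(Y|X=1) = (1/4, 1/2, 1/4), H(Y|X=1) = 0.4515, weight P(X=1) = 1/3
  P(Y|X=2) = (1/2, 1/4, 1/4), H(Y|X=2) = 0.4515, weight P(X=2) = 1/3
H(Y|X) = 0.4515 dits

H(X) + H(Y|X) = 0.4771 + 0.4515 = 0.9287 dits

Both sides equal 0.9287 dits. ✓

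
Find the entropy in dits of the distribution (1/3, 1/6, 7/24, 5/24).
0.5867 dits

Shannon entropy is H(X) = -Σ p(x) log p(x).

For P = (1/3, 1/6, 7/24, 5/24):
H = -1/3 × log_10(1/3) -1/6 × log_10(1/6) -7/24 × log_10(7/24) -5/24 × log_10(5/24)
H = 0.5867 dits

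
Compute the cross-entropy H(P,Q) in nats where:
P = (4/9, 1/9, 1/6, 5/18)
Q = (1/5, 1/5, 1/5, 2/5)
1.4169 nats

Cross-entropy: H(P,Q) = -Σ p(x) log q(x)

Alternatively: H(P,Q) = H(P) + D_KL(P||Q)
H(P) = 1.2590 nats
D_KL(P||Q) = 0.1579 nats

H(P,Q) = 1.2590 + 0.1579 = 1.4169 nats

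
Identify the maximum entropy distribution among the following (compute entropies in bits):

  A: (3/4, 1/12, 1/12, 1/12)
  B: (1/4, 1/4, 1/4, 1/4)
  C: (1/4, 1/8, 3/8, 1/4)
B

For a discrete distribution over n outcomes, entropy is maximized by the uniform distribution.

Computing entropies:
H(A) = 1.2075 bits
H(B) = 2.0000 bits
H(C) = 1.9056 bits

The uniform distribution (where all probabilities equal 1/4) achieves the maximum entropy of log_2(4) = 2.0000 bits.

Distribution B has the highest entropy.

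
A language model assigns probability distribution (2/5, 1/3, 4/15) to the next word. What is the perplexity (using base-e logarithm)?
2.9600

Perplexity is e^H (or exp(H) for natural log).

First, H = -Σ p log p = 1.0852 nats
Perplexity = e^1.0852 = 2.9600

Interpretation: The model's uncertainty is equivalent to choosing uniformly among 3.0 options.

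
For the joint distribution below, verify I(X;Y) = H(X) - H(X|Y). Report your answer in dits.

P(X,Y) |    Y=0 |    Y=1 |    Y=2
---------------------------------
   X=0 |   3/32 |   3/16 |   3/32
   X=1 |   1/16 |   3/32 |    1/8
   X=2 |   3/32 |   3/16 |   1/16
I(X;Y) = 0.0123 dits

Mutual information has multiple equivalent forms:
- I(X;Y) = H(X) - H(X|Y)
- I(X;Y) = H(Y) - H(Y|X)
- I(X;Y) = H(X) + H(Y) - H(X,Y)

Computing all quantities:
H(X) = 0.4741, H(Y) = 0.4597, H(X,Y) = 0.9215
H(X|Y) = 0.4618, H(Y|X) = 0.4474

Verification:
H(X) - H(X|Y) = 0.4741 - 0.4618 = 0.0123
H(Y) - H(Y|X) = 0.4597 - 0.4474 = 0.0123
H(X) + H(Y) - H(X,Y) = 0.4741 + 0.4597 - 0.9215 = 0.0123

All forms give I(X;Y) = 0.0123 dits. ✓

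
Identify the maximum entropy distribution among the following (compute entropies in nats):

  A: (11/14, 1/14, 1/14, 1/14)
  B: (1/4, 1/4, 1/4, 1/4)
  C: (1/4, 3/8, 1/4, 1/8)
B

For a discrete distribution over n outcomes, entropy is maximized by the uniform distribution.

Computing entropies:
H(A) = 0.7550 nats
H(B) = 1.3863 nats
H(C) = 1.3209 nats

The uniform distribution (where all probabilities equal 1/4) achieves the maximum entropy of log_e(4) = 1.3863 nats.

Distribution B has the highest entropy.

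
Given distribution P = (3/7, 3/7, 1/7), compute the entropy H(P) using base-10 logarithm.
0.4361 dits

Shannon entropy is H(X) = -Σ p(x) log p(x).

For P = (3/7, 3/7, 1/7):
H = -3/7 × log_10(3/7) -3/7 × log_10(3/7) -1/7 × log_10(1/7)
H = 0.4361 dits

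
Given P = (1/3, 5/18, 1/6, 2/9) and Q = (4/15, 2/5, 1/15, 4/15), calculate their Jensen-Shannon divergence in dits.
0.0085 dits

Jensen-Shannon divergence is:
JSD(P||Q) = 0.5 × D_KL(P||M) + 0.5 × D_KL(Q||M)
where M = 0.5 × (P + Q) is the mixture distribution.

M = 0.5 × (1/3, 5/18, 1/6, 2/9) + 0.5 × (4/15, 2/5, 1/15, 4/15) = (3/10, 0.338889, 0.116667, 0.244444)

D_KL(P||M) = 0.0079 dits
D_KL(Q||M) = 0.0090 dits

JSD(P||Q) = 0.5 × 0.0079 + 0.5 × 0.0090 = 0.0085 dits

Unlike KL divergence, JSD is symmetric and bounded: 0 ≤ JSD ≤ log(2).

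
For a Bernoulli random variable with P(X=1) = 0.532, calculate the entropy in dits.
0.3001 dits

The binary entropy function is:
H(p) = -p log(p) - (1-p) log(1-p)

H(0.532) = -0.532 × log_10(0.532) - 0.468 × log_10(0.468)
H(0.532) = 0.3001 dits

Note: Binary entropy is maximized at p=0.5 (H=1 bit) and minimized at p=0 or p=1 (H=0).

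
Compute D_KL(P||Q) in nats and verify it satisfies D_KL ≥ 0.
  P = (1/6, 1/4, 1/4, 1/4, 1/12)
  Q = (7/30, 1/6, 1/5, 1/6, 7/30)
0.1166 nats

KL divergence satisfies the Gibbs inequality: D_KL(P||Q) ≥ 0 for all distributions P, Q.

D_KL(P||Q) = Σ p(x) log(p(x)/q(x))
Term by term:
  x=0: 1/6 × log_e[(1/6)/(7/30)] = -0.0561
  x=1: 1/4 × log_e[(1/4)/(1/6)] = 0.1014
  x=2: 1/4 × log_e[(1/4)/(1/5)] = 0.0558
  x=3: 1/4 × log_e[(1/4)/(1/6)] = 0.1014
  x=4: 1/12 × log_e[(1/12)/(7/30)] = -0.0858
D_KL(P||Q) = 0.1166 nats

D_KL(P||Q) = 0.1166 ≥ 0 ✓

This non-negativity is a fundamental property: relative entropy cannot be negative because it measures how different Q is from P.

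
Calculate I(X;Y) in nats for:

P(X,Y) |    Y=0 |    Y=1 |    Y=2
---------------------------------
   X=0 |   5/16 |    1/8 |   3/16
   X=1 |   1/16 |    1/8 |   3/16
0.0594 nats

Mutual information: I(X;Y) = H(X) + H(Y) - H(X,Y)

Marginals:
P(X) = (5/8, 3/8), H(X) = 0.6616 nats
P(Y) = (3/8, 1/4, 3/8), H(Y) = 1.0822 nats

Joint entropy: H(X,Y) = 1.6844 nats

I(X;Y) = 0.6616 + 1.0822 - 1.6844 = 0.0594 nats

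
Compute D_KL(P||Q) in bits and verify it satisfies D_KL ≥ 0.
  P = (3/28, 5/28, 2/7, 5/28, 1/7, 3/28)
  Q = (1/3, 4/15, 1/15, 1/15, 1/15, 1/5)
0.6355 bits

KL divergence satisfies the Gibbs inequality: D_KL(P||Q) ≥ 0 for all distributions P, Q.

D_KL(P||Q) = Σ p(x) log(p(x)/q(x))
Term by term:
  x=0: 3/28 × log_2[(3/28)/(1/3)] = -0.1754
  x=1: 5/28 × log_2[(5/28)/(4/15)] = -0.1033
  x=2: 2/7 × log_2[(2/7)/(1/15)] = 0.5999
  x=3: 5/28 × log_2[(5/28)/(1/15)] = 0.2538
  x=4: 1/7 × log_2[(1/7)/(1/15)] = 0.1571
  x=5: 3/28 × log_2[(3/28)/(1/5)] = -0.0965
D_KL(P||Q) = 0.6355 bits

D_KL(P||Q) = 0.6355 ≥ 0 ✓

This non-negativity is a fundamental property: relative entropy cannot be negative because it measures how different Q is from P.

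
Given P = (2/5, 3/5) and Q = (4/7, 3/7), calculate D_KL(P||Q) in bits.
0.0854 bits

KL divergence: D_KL(P||Q) = Σ p(x) log(p(x)/q(x))

Computing term by term:
  x=0: 2/5 × log_2[(2/5)/(4/7)] = 2/5 × -0.5146 = -0.2058
  x=1: 3/5 × log_2[(3/5)/(3/7)] = 3/5 × 0.4854 = 0.2913

D_KL(P||Q) = 0.0854 bits

Note: KL divergence is always non-negative and equals 0 iff P = Q.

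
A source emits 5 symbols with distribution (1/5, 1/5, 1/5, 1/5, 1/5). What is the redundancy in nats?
0.0000 nats

Redundancy measures how far a source is from maximum entropy:
R = H_max - H(X)

Maximum entropy for 5 symbols: H_max = log_e(5) = 1.6094 nats
Actual entropy: H(X) = 1.6094 nats
Redundancy: R = 1.6094 - 1.6094 = 0.0000 nats

This redundancy represents potential for compression: the source could be compressed by 0.0000 nats per symbol.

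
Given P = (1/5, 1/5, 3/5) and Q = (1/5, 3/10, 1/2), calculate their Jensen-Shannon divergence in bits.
0.0105 bits

Jensen-Shannon divergence is:
JSD(P||Q) = 0.5 × D_KL(P||M) + 0.5 × D_KL(Q||M)
where M = 0.5 × (P + Q) is the mixture distribution.

M = 0.5 × (1/5, 1/5, 3/5) + 0.5 × (1/5, 3/10, 1/2) = (1/5, 1/4, 11/20)

D_KL(P||M) = 0.0109 bits
D_KL(Q||M) = 0.0102 bits

JSD(P||Q) = 0.5 × 0.0109 + 0.5 × 0.0102 = 0.0105 bits

Unlike KL divergence, JSD is symmetric and bounded: 0 ≤ JSD ≤ log(2).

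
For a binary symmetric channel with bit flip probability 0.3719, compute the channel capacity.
0.0479 bits

For a binary symmetric channel (BSC) with error probability p:
Capacity C = 1 - H(p) bits per symbol

where H(p) = -p log₂(p) - (1-p) log₂(1-p) is the binary entropy function.

H(0.3719) = 0.9521 bits
C = 1 - 0.9521 = 0.0479 bits per symbol

This means we can reliably transmit up to 0.0479 bits of information per channel use.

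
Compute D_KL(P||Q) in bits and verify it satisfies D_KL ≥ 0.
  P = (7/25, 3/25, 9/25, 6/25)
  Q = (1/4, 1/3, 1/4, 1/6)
0.1845 bits

KL divergence satisfies the Gibbs inequality: D_KL(P||Q) ≥ 0 for all distributions P, Q.

D_KL(P||Q) = Σ p(x) log(p(x)/q(x))
Term by term:
  x=0: 7/25 × log_2[(7/25)/(1/4)] = 0.0458
  x=1: 3/25 × log_2[(3/25)/(1/3)] = -0.1769
  x=2: 9/25 × log_2[(9/25)/(1/4)] = 0.1894
  x=3: 6/25 × log_2[(6/25)/(1/6)] = 0.1263
D_KL(P||Q) = 0.1845 bits

D_KL(P||Q) = 0.1845 ≥ 0 ✓

This non-negativity is a fundamental property: relative entropy cannot be negative because it measures how different Q is from P.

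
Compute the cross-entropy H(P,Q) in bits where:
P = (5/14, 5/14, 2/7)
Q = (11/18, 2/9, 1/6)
1.7673 bits

Cross-entropy: H(P,Q) = -Σ p(x) log q(x)

Alternatively: H(P,Q) = H(P) + D_KL(P||Q)
H(P) = 1.5774 bits
D_KL(P||Q) = 0.1899 bits

H(P,Q) = 1.5774 + 0.1899 = 1.7673 bits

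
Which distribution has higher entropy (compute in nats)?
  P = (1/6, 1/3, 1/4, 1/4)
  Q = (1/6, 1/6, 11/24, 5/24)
P

Computing entropies in nats:
H(P) = 1.3580
H(Q) = 1.2816

Distribution P has higher entropy.

Intuition: The distribution closer to uniform (more spread out) has higher entropy.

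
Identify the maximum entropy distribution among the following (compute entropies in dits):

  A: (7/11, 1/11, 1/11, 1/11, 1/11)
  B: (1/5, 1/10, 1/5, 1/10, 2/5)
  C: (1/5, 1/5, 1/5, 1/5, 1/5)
C

For a discrete distribution over n outcomes, entropy is maximized by the uniform distribution.

Computing entropies:
H(A) = 0.5036 dits
H(B) = 0.6388 dits
H(C) = 0.6990 dits

The uniform distribution (where all probabilities equal 1/5) achieves the maximum entropy of log_10(5) = 0.6990 dits.

Distribution C has the highest entropy.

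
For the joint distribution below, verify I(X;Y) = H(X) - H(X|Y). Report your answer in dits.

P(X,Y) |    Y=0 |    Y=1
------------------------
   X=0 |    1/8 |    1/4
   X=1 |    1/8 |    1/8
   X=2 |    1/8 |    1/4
I(X;Y) = 0.0047 dits

Mutual information has multiple equivalent forms:
- I(X;Y) = H(X) - H(X|Y)
- I(X;Y) = H(Y) - H(Y|X)
- I(X;Y) = H(X) + H(Y) - H(X,Y)

Computing all quantities:
H(X) = 0.4700, H(Y) = 0.2873, H(X,Y) = 0.7526
H(X|Y) = 0.4653, H(Y|X) = 0.2826

Verification:
H(X) - H(X|Y) = 0.4700 - 0.4653 = 0.0047
H(Y) - H(Y|X) = 0.2873 - 0.2826 = 0.0047
H(X) + H(Y) - H(X,Y) = 0.4700 + 0.2873 - 0.7526 = 0.0047

All forms give I(X;Y) = 0.0047 dits. ✓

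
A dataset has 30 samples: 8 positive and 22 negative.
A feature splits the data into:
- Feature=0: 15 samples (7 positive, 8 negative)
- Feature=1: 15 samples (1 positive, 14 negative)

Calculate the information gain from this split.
0.1616 bits

Information Gain = H(Y) - H(Y|Feature)

Before split:
P(positive) = 8/30 = 0.2667
H(Y) = 0.8366 bits

After split:
Feature=0: H = 0.9968 bits (weight = 15/30)
Feature=1: H = 0.3534 bits (weight = 15/30)
H(Y|Feature) = (15/30)×0.9968 + (15/30)×0.3534 = 0.6751 bits

Information Gain = 0.8366 - 0.6751 = 0.1616 bits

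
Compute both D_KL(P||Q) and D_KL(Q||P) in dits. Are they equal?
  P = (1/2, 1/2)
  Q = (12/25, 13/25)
D_KL(P||Q) = 0.0003, D_KL(Q||P) = 0.0003

KL divergence is not symmetric: D_KL(P||Q) ≠ D_KL(Q||P) in general.

D_KL(P||Q) = 0.0003 dits
D_KL(Q||P) = 0.0003 dits

In this case they happen to be equal (to 4 decimal places).

This asymmetry is why KL divergence is not a true distance metric.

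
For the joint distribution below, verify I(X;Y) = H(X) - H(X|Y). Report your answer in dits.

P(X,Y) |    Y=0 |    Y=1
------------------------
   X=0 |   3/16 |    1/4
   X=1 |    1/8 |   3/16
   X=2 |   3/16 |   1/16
I(X;Y) = 0.0189 dits

Mutual information has multiple equivalent forms:
- I(X;Y) = H(X) - H(X|Y)
- I(X;Y) = H(Y) - H(Y|X)
- I(X;Y) = H(X) + H(Y) - H(X,Y)

Computing all quantities:
H(X) = 0.4654, H(Y) = 0.3010, H(X,Y) = 0.7476
H(X|Y) = 0.4466, H(Y|X) = 0.2821

Verification:
H(X) - H(X|Y) = 0.4654 - 0.4466 = 0.0189
H(Y) - H(Y|X) = 0.3010 - 0.2821 = 0.0189
H(X) + H(Y) - H(X,Y) = 0.4654 + 0.3010 - 0.7476 = 0.0189

All forms give I(X;Y) = 0.0189 dits. ✓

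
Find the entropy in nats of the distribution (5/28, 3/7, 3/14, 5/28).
1.3085 nats

Shannon entropy is H(X) = -Σ p(x) log p(x).

For P = (5/28, 3/7, 3/14, 5/28):
H = -5/28 × log_e(5/28) -3/7 × log_e(3/7) -3/14 × log_e(3/14) -5/28 × log_e(5/28)
H = 1.3085 nats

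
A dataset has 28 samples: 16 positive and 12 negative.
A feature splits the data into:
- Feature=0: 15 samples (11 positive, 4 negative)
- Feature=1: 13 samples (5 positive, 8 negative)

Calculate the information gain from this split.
0.0907 bits

Information Gain = H(Y) - H(Y|Feature)

Before split:
P(positive) = 16/28 = 0.5714
H(Y) = 0.9852 bits

After split:
Feature=0: H = 0.8366 bits (weight = 15/28)
Feature=1: H = 0.9612 bits (weight = 13/28)
H(Y|Feature) = (15/28)×0.8366 + (13/28)×0.9612 = 0.8945 bits

Information Gain = 0.9852 - 0.8945 = 0.0907 bits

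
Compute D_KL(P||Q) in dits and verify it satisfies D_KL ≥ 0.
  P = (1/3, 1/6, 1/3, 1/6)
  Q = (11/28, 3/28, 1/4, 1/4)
0.0205 dits

KL divergence satisfies the Gibbs inequality: D_KL(P||Q) ≥ 0 for all distributions P, Q.

D_KL(P||Q) = Σ p(x) log(p(x)/q(x))
Term by term:
  x=0: 1/3 × log_10[(1/3)/(11/28)] = -0.0238
  x=1: 1/6 × log_10[(1/6)/(3/28)] = 0.0320
  x=2: 1/3 × log_10[(1/3)/(1/4)] = 0.0416
  x=3: 1/6 × log_10[(1/6)/(1/4)] = -0.0293
D_KL(P||Q) = 0.0205 dits

D_KL(P||Q) = 0.0205 ≥ 0 ✓

This non-negativity is a fundamental property: relative entropy cannot be negative because it measures how different Q is from P.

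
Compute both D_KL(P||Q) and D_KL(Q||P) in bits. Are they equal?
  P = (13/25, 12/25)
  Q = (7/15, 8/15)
D_KL(P||Q) = 0.0082, D_KL(Q||P) = 0.0082

KL divergence is not symmetric: D_KL(P||Q) ≠ D_KL(Q||P) in general.

D_KL(P||Q) = 0.0082 bits
D_KL(Q||P) = 0.0082 bits

In this case they happen to be equal (to 4 decimal places).

This asymmetry is why KL divergence is not a true distance metric.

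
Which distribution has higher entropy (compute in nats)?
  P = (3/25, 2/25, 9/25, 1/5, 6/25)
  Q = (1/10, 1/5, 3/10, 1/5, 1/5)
Q

Computing entropies in nats:
H(P) = 1.4887
H(Q) = 1.5571

Distribution Q has higher entropy.

Intuition: The distribution closer to uniform (more spread out) has higher entropy.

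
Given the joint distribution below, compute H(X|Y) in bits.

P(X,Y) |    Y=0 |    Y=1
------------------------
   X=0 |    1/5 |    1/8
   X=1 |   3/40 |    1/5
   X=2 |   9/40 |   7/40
1.5083 bits

Using the chain rule: H(X|Y) = H(X,Y) - H(Y)

First, compute H(X,Y) = 2.5083 bits

Marginal P(Y) = (1/2, 1/2)
H(Y) = 1.0000 bits

H(X|Y) = H(X,Y) - H(Y) = 2.5083 - 1.0000 = 1.5083 bits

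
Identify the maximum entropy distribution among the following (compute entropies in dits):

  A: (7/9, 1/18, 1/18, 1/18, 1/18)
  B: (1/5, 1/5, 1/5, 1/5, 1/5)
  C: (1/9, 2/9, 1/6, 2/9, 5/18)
B

For a discrete distribution over n outcomes, entropy is maximized by the uniform distribution.

Computing entropies:
H(A) = 0.3638 dits
H(B) = 0.6990 dits
H(C) = 0.6806 dits

The uniform distribution (where all probabilities equal 1/5) achieves the maximum entropy of log_10(5) = 0.6990 dits.

Distribution B has the highest entropy.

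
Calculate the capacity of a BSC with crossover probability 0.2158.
0.2476 bits

For a binary symmetric channel (BSC) with error probability p:
Capacity C = 1 - H(p) bits per symbol

where H(p) = -p log₂(p) - (1-p) log₂(1-p) is the binary entropy function.

H(0.2158) = 0.7524 bits
C = 1 - 0.7524 = 0.2476 bits per symbol

This means we can reliably transmit up to 0.2476 bits of information per channel use.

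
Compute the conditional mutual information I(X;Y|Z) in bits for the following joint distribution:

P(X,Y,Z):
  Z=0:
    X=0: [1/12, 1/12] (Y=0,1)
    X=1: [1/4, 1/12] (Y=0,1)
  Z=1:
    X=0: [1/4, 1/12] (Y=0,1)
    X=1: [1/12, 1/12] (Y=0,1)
0.0441 bits

Conditional mutual information: I(X;Y|Z) = H(X|Z) + H(Y|Z) - H(X,Y|Z)

H(Z) = 1.0000
H(X,Z) = 1.9183 → H(X|Z) = 0.9183
H(Y,Z) = 1.9183 → H(Y|Z) = 0.9183
H(X,Y,Z) = 2.7925 → H(X,Y|Z) = 1.7925

I(X;Y|Z) = 0.9183 + 0.9183 - 1.7925 = 0.0441 bits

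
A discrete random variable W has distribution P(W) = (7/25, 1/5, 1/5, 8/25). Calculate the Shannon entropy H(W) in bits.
1.9690 bits

Shannon entropy is H(X) = -Σ p(x) log p(x).

For P = (7/25, 1/5, 1/5, 8/25):
H = -7/25 × log_2(7/25) -1/5 × log_2(1/5) -1/5 × log_2(1/5) -8/25 × log_2(8/25)
H = 1.9690 bits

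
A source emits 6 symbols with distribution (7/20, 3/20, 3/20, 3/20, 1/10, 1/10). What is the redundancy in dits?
0.0478 dits

Redundancy measures how far a source is from maximum entropy:
R = H_max - H(X)

Maximum entropy for 6 symbols: H_max = log_10(6) = 0.7782 dits
Actual entropy: H(X) = 0.7303 dits
Redundancy: R = 0.7782 - 0.7303 = 0.0478 dits

This redundancy represents potential for compression: the source could be compressed by 0.0478 dits per symbol.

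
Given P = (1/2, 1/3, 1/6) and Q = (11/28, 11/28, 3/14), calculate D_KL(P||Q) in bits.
0.0345 bits

KL divergence: D_KL(P||Q) = Σ p(x) log(p(x)/q(x))

Computing term by term:
  x=0: 1/2 × log_2[(1/2)/(11/28)] = 1/2 × 0.3479 = 0.1740
  x=1: 1/3 × log_2[(1/3)/(11/28)] = 1/3 × -0.2370 = -0.0790
  x=2: 1/6 × log_2[(1/6)/(3/14)] = 1/6 × -0.3626 = -0.0604

D_KL(P||Q) = 0.0345 bits

Note: KL divergence is always non-negative and equals 0 iff P = Q.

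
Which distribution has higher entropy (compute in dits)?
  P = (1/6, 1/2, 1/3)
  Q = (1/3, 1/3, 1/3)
Q

Computing entropies in dits:
H(P) = 0.4392
H(Q) = 0.4771

Distribution Q has higher entropy.

Intuition: The distribution closer to uniform (more spread out) has higher entropy.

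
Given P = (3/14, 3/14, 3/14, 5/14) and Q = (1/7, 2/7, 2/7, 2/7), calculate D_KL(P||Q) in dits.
0.0188 dits

KL divergence: D_KL(P||Q) = Σ p(x) log(p(x)/q(x))

Computing term by term:
  x=0: 3/14 × log_10[(3/14)/(1/7)] = 3/14 × 0.1761 = 0.0377
  x=1: 3/14 × log_10[(3/14)/(2/7)] = 3/14 × -0.1249 = -0.0268
  x=2: 3/14 × log_10[(3/14)/(2/7)] = 3/14 × -0.1249 = -0.0268
  x=3: 5/14 × log_10[(5/14)/(2/7)] = 5/14 × 0.0969 = 0.0346

D_KL(P||Q) = 0.0188 dits

Note: KL divergence is always non-negative and equals 0 iff P = Q.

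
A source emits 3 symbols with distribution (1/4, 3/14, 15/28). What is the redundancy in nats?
0.0876 nats

Redundancy measures how far a source is from maximum entropy:
R = H_max - H(X)

Maximum entropy for 3 symbols: H_max = log_e(3) = 1.0986 nats
Actual entropy: H(X) = 1.0110 nats
Redundancy: R = 1.0986 - 1.0110 = 0.0876 nats

This redundancy represents potential for compression: the source could be compressed by 0.0876 nats per symbol.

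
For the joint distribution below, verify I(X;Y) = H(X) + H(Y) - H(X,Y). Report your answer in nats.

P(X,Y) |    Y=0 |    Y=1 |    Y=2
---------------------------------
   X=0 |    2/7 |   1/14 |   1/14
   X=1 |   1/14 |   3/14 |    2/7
I(X;Y) = 0.1648 nats

Mutual information has multiple equivalent forms:
- I(X;Y) = H(X) - H(X|Y)
- I(X;Y) = H(Y) - H(Y|X)
- I(X;Y) = H(X) + H(Y) - H(X,Y)

Computing all quantities:
H(X) = 0.6829, H(Y) = 1.0934, H(X,Y) = 1.6115
H(X|Y) = 0.5181, H(Y|X) = 0.9286

Verification:
H(X) - H(X|Y) = 0.6829 - 0.5181 = 0.1648
H(Y) - H(Y|X) = 1.0934 - 0.9286 = 0.1648
H(X) + H(Y) - H(X,Y) = 0.6829 + 1.0934 - 1.6115 = 0.1648

All forms give I(X;Y) = 0.1648 nats. ✓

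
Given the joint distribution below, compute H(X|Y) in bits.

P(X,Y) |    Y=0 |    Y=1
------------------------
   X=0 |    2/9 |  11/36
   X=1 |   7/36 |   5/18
0.9977 bits

Using the chain rule: H(X|Y) = H(X,Y) - H(Y)

First, compute H(X,Y) = 1.9776 bits

Marginal P(Y) = (5/12, 7/12)
H(Y) = 0.9799 bits

H(X|Y) = H(X,Y) - H(Y) = 1.9776 - 0.9799 = 0.9977 bits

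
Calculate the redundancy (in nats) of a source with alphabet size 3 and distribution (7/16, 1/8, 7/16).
0.1153 nats

Redundancy measures how far a source is from maximum entropy:
R = H_max - H(X)

Maximum entropy for 3 symbols: H_max = log_e(3) = 1.0986 nats
Actual entropy: H(X) = 0.9833 nats
Redundancy: R = 1.0986 - 0.9833 = 0.1153 nats

This redundancy represents potential for compression: the source could be compressed by 0.1153 nats per symbol.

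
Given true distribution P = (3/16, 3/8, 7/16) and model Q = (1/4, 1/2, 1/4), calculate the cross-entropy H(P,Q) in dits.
0.4892 dits

Cross-entropy: H(P,Q) = -Σ p(x) log q(x)

Alternatively: H(P,Q) = H(P) + D_KL(P||Q)
H(P) = 0.4531 dits
D_KL(P||Q) = 0.0361 dits

H(P,Q) = 0.4531 + 0.0361 = 0.4892 dits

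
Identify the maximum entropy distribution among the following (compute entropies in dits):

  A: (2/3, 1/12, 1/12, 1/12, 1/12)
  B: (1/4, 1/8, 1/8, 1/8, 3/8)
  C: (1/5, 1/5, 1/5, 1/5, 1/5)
C

For a discrete distribution over n outcomes, entropy is maximized by the uniform distribution.

Computing entropies:
H(A) = 0.4771 dits
H(B) = 0.6489 dits
H(C) = 0.6990 dits

The uniform distribution (where all probabilities equal 1/5) achieves the maximum entropy of log_10(5) = 0.6990 dits.

Distribution C has the highest entropy.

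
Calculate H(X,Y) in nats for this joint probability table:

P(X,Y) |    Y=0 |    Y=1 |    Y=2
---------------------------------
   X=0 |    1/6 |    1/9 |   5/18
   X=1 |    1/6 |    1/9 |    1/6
1.7400 nats

Joint entropy is H(X,Y) = -Σ_{x,y} p(x,y) log p(x,y).

Summing over all non-zero entries:
H(X,Y) = -[1/6·log_e(1/6) + 1/9·log_e(1/9) + 5/18·log_e(5/18) + 1/6·log_e(1/6) + 1/9·log_e(1/9) + 1/6·log_e(1/6)]
H(X,Y) = 1.7400 nats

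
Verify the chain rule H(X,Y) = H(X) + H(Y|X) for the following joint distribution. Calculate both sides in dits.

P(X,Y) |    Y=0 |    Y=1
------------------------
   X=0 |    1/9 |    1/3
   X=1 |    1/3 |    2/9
H(X,Y) = 0.5693, H(X) = 0.2983, H(Y|X) = 0.2709 (all in dits)

Chain rule: H(X,Y) = H(X) + H(Y|X)

Left side — joint entropy directly:
H(X,Y) = -Σ p(x,y) log p(x,y) = 0.5693 dits

Right side — compute H(Y|X) from the conditional distributions:
P(X) = (4/9, 5/9), so H(X) = 0.2983 dits
H(Y|X) = Σ_x P(X=x) · H(Y|X=x):
  P(Y|X=0) = (1/4, 3/4), H(Y|X=0) = 0.2442, weight P(X=0) = 4/9
  P(Y|X=1) = (3/5, 2/5), H(Y|X=1) = 0.2923, weight P(X=1) = 5/9
H(Y|X) = 0.2709 dits

H(X) + H(Y|X) = 0.2983 + 0.2709 = 0.5693 dits

Both sides equal 0.5693 dits. ✓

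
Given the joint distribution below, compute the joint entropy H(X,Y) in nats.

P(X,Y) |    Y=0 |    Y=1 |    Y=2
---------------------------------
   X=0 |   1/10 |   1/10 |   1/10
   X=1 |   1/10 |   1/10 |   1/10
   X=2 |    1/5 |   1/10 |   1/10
2.1640 nats

Joint entropy is H(X,Y) = -Σ_{x,y} p(x,y) log p(x,y).

Summing over all non-zero entries:
H(X,Y) = -[1/10·log_e(1/10) + 1/10·log_e(1/10) + 1/10·log_e(1/10) + 1/10·log_e(1/10) + 1/10·log_e(1/10) + 1/10·log_e(1/10) + 1/5·log_e(1/5) + 1/10·log_e(1/10) + 1/10·log_e(1/10)]
H(X,Y) = 2.1640 nats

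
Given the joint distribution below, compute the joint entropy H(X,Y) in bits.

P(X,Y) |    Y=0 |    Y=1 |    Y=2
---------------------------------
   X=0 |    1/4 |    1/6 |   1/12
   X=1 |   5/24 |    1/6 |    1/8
2.5069 bits

Joint entropy is H(X,Y) = -Σ_{x,y} p(x,y) log p(x,y).

Summing over all non-zero entries:
H(X,Y) = -[1/4·log_2(1/4) + 1/6·log_2(1/6) + 1/12·log_2(1/12) + 5/24·log_2(5/24) + 1/6·log_2(1/6) + 1/8·log_2(1/8)]
H(X,Y) = 2.5069 bits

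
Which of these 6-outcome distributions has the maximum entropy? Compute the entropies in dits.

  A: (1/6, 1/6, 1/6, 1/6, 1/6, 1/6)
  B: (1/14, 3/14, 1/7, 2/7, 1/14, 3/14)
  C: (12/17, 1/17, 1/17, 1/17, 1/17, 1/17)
A

For a discrete distribution over n outcomes, entropy is maximized by the uniform distribution.

Computing entropies:
H(A) = 0.7782 dits
H(B) = 0.7266 dits
H(C) = 0.4687 dits

The uniform distribution (where all probabilities equal 1/6) achieves the maximum entropy of log_10(6) = 0.7782 dits.

Distribution A has the highest entropy.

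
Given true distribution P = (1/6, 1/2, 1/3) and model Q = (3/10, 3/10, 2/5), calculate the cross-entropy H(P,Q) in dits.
0.4812 dits

Cross-entropy: H(P,Q) = -Σ p(x) log q(x)

Alternatively: H(P,Q) = H(P) + D_KL(P||Q)
H(P) = 0.4392 dits
D_KL(P||Q) = 0.0420 dits

H(P,Q) = 0.4392 + 0.0420 = 0.4812 dits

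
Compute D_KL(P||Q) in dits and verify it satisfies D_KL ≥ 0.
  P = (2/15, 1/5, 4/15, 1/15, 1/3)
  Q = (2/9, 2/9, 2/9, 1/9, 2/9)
0.0263 dits

KL divergence satisfies the Gibbs inequality: D_KL(P||Q) ≥ 0 for all distributions P, Q.

D_KL(P||Q) = Σ p(x) log(p(x)/q(x))
Term by term:
  x=0: 2/15 × log_10[(2/15)/(2/9)] = -0.0296
  x=1: 1/5 × log_10[(1/5)/(2/9)] = -0.0092
  x=2: 4/15 × log_10[(4/15)/(2/9)] = 0.0211
  x=3: 1/15 × log_10[(1/15)/(1/9)] = -0.0148
  x=4: 1/3 × log_10[(1/3)/(2/9)] = 0.0587
D_KL(P||Q) = 0.0263 dits

D_KL(P||Q) = 0.0263 ≥ 0 ✓

This non-negativity is a fundamental property: relative entropy cannot be negative because it measures how different Q is from P.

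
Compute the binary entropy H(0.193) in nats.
0.4905 nats

The binary entropy function is:
H(p) = -p log(p) - (1-p) log(1-p)

H(0.193) = -0.193 × log_e(0.193) - 0.807 × log_e(0.807)
H(0.193) = 0.4905 nats

Note: Binary entropy is maximized at p=0.5 (H=1 bit) and minimized at p=0 or p=1 (H=0).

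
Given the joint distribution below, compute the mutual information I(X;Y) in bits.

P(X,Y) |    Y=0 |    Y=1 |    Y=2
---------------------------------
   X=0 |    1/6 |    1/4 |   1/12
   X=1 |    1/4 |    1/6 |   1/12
0.0242 bits

Mutual information: I(X;Y) = H(X) + H(Y) - H(X,Y)

Marginals:
P(X) = (1/2, 1/2), H(X) = 1.0000 bits
P(Y) = (5/12, 5/12, 1/6), H(Y) = 1.4834 bits

Joint entropy: H(X,Y) = 2.4591 bits

I(X;Y) = 1.0000 + 1.4834 - 2.4591 = 0.0242 bits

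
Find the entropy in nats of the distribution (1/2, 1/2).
0.6931 nats

Shannon entropy is H(X) = -Σ p(x) log p(x).

For P = (1/2, 1/2):
H = -1/2 × log_e(1/2) -1/2 × log_e(1/2)
H = 0.6931 nats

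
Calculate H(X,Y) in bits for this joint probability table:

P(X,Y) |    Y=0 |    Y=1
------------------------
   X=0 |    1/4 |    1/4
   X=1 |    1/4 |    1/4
2.0000 bits

Joint entropy is H(X,Y) = -Σ_{x,y} p(x,y) log p(x,y).

Summing over all non-zero entries:
H(X,Y) = -[1/4·log_2(1/4) + 1/4·log_2(1/4) + 1/4·log_2(1/4) + 1/4·log_2(1/4)]
H(X,Y) = 2.0000 bits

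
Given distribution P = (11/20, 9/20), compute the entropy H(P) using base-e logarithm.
0.6881 nats

Shannon entropy is H(X) = -Σ p(x) log p(x).

For P = (11/20, 9/20):
H = -11/20 × log_e(11/20) -9/20 × log_e(9/20)
H = 0.6881 nats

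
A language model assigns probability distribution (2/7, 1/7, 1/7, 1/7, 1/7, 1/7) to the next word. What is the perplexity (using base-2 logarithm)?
5.7423

Perplexity is 2^H (or exp(H) for natural log).

First, H = -Σ p log p = 2.5216 bits
Perplexity = 2^2.5216 = 5.7423

Interpretation: The model's uncertainty is equivalent to choosing uniformly among 5.7 options.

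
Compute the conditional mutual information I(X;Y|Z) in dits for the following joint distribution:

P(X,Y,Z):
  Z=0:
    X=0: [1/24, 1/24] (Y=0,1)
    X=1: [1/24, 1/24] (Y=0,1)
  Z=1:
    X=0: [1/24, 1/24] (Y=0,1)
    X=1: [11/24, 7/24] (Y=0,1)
0.0008 dits

Conditional mutual information: I(X;Y|Z) = H(X|Z) + H(Y|Z) - H(X,Y|Z)

H(Z) = 0.1957
H(X,Z) = 0.3635 → H(X|Z) = 0.1678
H(Y,Z) = 0.4894 → H(Y|Z) = 0.2937
H(X,Y,Z) = 0.6564 → H(X,Y|Z) = 0.4607

I(X;Y|Z) = 0.1678 + 0.2937 - 0.4607 = 0.0008 dits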